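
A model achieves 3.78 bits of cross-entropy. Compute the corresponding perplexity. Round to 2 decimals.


Perplexity formula: PP = 2^H
H = 3.78
PP = 2^3.78
Decompose: 2^3.78 = 2^3 * 2^0.78
2^3 = 8, 2^0.78 ~ 1.7171309
PP ~ 8 * 1.7171309 = 13.7370472
Rounded to 2 decimals: 13.74

13.74


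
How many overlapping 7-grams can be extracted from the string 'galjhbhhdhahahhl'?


String 'galjhbhhdhahahhl' has length L = 16.
Number of overlapping n-grams = L - n + 1
Substituting: 16 - 7 + 1 = 10

10


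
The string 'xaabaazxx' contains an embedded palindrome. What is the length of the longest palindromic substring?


Scanning 'xaabaazxx' for palindromic substrings.
Substring at positions 1-5: 'aabaa'.
Check: reverse('aabaa') = 'aabaa' -> palindrome confirmed.
Neighbouring characters ('x' / 'z') break symmetry, so it cannot extend further.
No longer palindromic substring exists; longest length = 5

5


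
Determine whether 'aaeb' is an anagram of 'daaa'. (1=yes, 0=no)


Sort characters of 'aaeb': 'aabe'
Sort characters of 'daaa': 'aaad'
Sorted forms differ -> they are NOT anagrams
Result: 0

0


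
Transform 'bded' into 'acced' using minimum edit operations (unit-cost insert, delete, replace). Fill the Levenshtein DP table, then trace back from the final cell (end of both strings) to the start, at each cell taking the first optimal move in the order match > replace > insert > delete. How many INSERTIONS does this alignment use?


Edit distance = 3. Backtracking from cell (4, 5) with preference match > replace > insert > delete,
then listing the resulting alignment 'bded' -> 'acced' left to right:
  Step 1: insert 'a' [insertion #1]
  Step 2: replace b->c
  Step 3: replace d->c
  Step 4: keep 'e'
  Step 5: keep 'd'
Total insertions: 1

1


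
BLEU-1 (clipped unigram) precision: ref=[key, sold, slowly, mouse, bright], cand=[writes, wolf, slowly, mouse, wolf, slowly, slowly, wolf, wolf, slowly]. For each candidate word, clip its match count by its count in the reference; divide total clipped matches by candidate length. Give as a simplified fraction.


Reference word counts: {'bright': 1, 'key': 1, 'mouse': 1, 'slowly': 1, 'sold': 1}
Checking each candidate word (with clipping):
  'writes' -> not in reference -> no match (matches: 0)
  'wolf' -> not in reference -> no match (matches: 0)
  'slowly' -> in reference (ref count 1, used 1/1) -> match (matches: 1)
  'mouse' -> in reference (ref count 1, used 1/1) -> match (matches: 2)
  'wolf' -> not in reference -> no match (matches: 2)
  'slowly' -> ref count 1 already used up (1/1) -> clipped, no match (matches: 2)
  'slowly' -> ref count 1 already used up (1/1) -> clipped, no match (matches: 2)
  'wolf' -> not in reference -> no match (matches: 2)
  'wolf' -> not in reference -> no match (matches: 2)
  'slowly' -> ref count 1 already used up (1/1) -> clipped, no match (matches: 2)
Clipped matches: 2, Candidate length: 10
Precision = 2/10 = 1/5

1/5


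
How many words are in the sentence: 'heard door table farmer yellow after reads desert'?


Counting words by splitting on spaces:
  Word 1: 'heard'
  Word 2: 'door'
  Word 3: 'table'
  Word 4: 'farmer'
  Word 5: 'yellow'
  Word 6: 'after'
  Word 7: 'reads'
  Word 8: 'desert'
Total words: 8

8


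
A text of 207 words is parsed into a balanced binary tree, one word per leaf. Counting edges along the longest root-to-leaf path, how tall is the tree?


In a balanced binary tree with n leaves the deepest leaf is ceil(log2(n)) edges below the root.
log2(207) = 7.6935
ceil(7.6935) = 8
height (edges) = 8

8


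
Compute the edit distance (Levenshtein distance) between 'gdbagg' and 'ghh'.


Building DP table for s1='gdbagg' (len 6) and s2='ghh' (len 3):
       g  h  h
    0  1  2  3
  g 1  0  1  2
  d 2  1  1  2
  b 3  2  2  2
  a 4  3  3  3
  g 5  4  4  4
  g 6  5  5  5
Edit distance = dp[6][3] = 5

5


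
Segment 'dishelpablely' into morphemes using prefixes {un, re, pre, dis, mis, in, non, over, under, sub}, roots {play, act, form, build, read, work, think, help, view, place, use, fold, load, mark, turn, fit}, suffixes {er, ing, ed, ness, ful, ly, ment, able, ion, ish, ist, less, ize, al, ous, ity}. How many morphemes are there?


Segmenting 'dishelpablely' against the inventory:
  'dis' -> prefix (morpheme 1)
  'help' -> root (morpheme 2)
  'able' -> suffix (morpheme 3)
  'ly' -> suffix (morpheme 4)
Total morphemes: 4

4


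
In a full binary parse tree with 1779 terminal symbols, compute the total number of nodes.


Leaf nodes (terminals): 1779
Internal nodes = n - 1 = 1779 - 1 = 1778
Total = leaves + internal = 1779 + 1778 = 3557

3557


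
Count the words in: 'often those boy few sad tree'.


Counting words by splitting on spaces:
  Word 1: 'often'
  Word 2: 'those'
  Word 3: 'boy'
  Word 4: 'few'
  Word 5: 'sad'
  Word 6: 'tree'
Total words: 6

6


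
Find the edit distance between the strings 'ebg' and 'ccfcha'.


Building DP table for s1='ebg' (len 3) and s2='ccfcha' (len 6):
       c  c  f  c  h  a
    0  1  2  3  4  5  6
  e 1  1  2  3  4  5  6
  b 2  2  2  3  4  5  6
  g 3  3  3  3  4  5  6
Edit distance = dp[3][6] = 6

6


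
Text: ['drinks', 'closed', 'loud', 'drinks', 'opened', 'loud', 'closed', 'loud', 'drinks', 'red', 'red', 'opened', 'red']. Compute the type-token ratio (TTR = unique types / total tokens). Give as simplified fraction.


Tokens: 13
Unique types: ('closed', 'drinks', 'loud', 'opened', 'red') = 5
TTR = 5/13
Already in lowest terms.

5/13


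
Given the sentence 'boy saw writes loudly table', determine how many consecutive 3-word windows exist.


Word trigrams from [5] words:
  Trigram 1: (boy saw writes)
  Trigram 2: (saw writes loudly)
  Trigram 3: (writes loudly table)
Total word trigrams: 5 - 2 = 3

3


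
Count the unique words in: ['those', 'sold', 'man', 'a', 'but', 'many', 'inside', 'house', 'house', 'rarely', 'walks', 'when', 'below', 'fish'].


Listing all tokens and tracking unique types:
  Token 1: 'those' -> NEW (unique so far: 1)
  Token 2: 'sold' -> NEW (unique so far: 2)
  Token 3: 'man' -> NEW (unique so far: 3)
  Token 4: 'a' -> NEW (unique so far: 4)
  Token 5: 'but' -> NEW (unique so far: 5)
  Token 6: 'many' -> NEW (unique so far: 6)
  Token 7: 'inside' -> NEW (unique so far: 7)
  Token 8: 'house' -> NEW (unique so far: 8)
  Token 9: 'house' -> duplicate (unique so far: 8)
  Token 10: 'rarely' -> NEW (unique so far: 9)
  Token 11: 'walks' -> NEW (unique so far: 10)
  Token 12: 'when' -> NEW (unique so far: 11)
  Token 13: 'below' -> NEW (unique so far: 12)
  Token 14: 'fish' -> NEW (unique so far: 13)
Unique types: ('a', 'below', 'but', 'fish', 'house', 'inside', 'man', 'many', 'rarely', 'sold', 'those', 'walks', 'when')
Vocabulary size: 13

13


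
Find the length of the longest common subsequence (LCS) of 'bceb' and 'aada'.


DP table for LCS of 'bceb' and 'aada':
       a  a  d  a
    0  0  0  0  0
  b 0  0  0  0  0
  c 0  0  0  0  0
  e 0  0  0  0  0
  b 0  0  0  0  0
LCS length = 0

0


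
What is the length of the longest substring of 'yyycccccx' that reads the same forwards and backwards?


Scanning 'yyycccccx' for palindromic substrings.
Substring at positions 3-7: 'ccccc'.
Check: reverse('ccccc') = 'ccccc' -> palindrome confirmed.
Neighbouring characters ('y' / 'x') break symmetry, so it cannot extend further.
No longer palindromic substring exists; longest length = 5

5


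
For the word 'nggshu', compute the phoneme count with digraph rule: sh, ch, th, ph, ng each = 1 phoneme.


Parsing 'nggshu' greedily, digraphs first:
  'ng' -> digraph (1 consonant phoneme) (phonemes so far: 1)
  'g' -> consonant phoneme (phonemes so far: 2)
  'sh' -> digraph (1 consonant phoneme) (phonemes so far: 3)
  'u' -> vowel phoneme (phonemes so far: 4)
Total phonemes: 4

4


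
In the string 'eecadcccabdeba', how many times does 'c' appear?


Scanning 'eecadcccabdeba' for 'c':
  Position 2: 'c' -> MATCH (count: 1)
  Position 5: 'c' -> MATCH (count: 2)
  Position 6: 'c' -> MATCH (count: 3)
  Position 7: 'c' -> MATCH (count: 4)
Total occurrences of 'c': 4

4


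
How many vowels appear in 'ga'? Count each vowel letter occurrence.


Scanning each character of 'ga':
  Position 1: 'g' -> consonant (running count: 0)
  Position 2: 'a' -> vowel (running count: 1)
Total vowels: 1

1


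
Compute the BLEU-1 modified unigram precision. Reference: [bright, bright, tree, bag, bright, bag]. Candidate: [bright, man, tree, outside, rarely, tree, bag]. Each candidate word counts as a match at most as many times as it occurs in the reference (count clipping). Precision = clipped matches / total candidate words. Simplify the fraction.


Reference word counts: {'bag': 2, 'bright': 3, 'tree': 1}
Checking each candidate word (with clipping):
  'bright' -> in reference (ref count 3, used 1/3) -> match (matches: 1)
  'man' -> not in reference -> no match (matches: 1)
  'tree' -> in reference (ref count 1, used 1/1) -> match (matches: 2)
  'outside' -> not in reference -> no match (matches: 2)
  'rarely' -> not in reference -> no match (matches: 2)
  'tree' -> ref count 1 already used up (1/1) -> clipped, no match (matches: 2)
  'bag' -> in reference (ref count 2, used 1/2) -> match (matches: 3)
Clipped matches: 3, Candidate length: 7
Precision = 3/7

3/7


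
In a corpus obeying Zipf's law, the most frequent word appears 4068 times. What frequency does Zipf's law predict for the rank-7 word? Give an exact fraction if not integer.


Zipf's law: freq(rank) = f1 / rank
f1 = 4068, rank = 7
freq = 4068 / 7
GCD(4068, 7) = 1
Simplified: 4068/7

4068/7


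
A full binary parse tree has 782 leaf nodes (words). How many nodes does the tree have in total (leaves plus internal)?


Leaf nodes (terminals): 782
Internal nodes = n - 1 = 782 - 1 = 781
Total = leaves + internal = 782 + 781 = 1563

1563


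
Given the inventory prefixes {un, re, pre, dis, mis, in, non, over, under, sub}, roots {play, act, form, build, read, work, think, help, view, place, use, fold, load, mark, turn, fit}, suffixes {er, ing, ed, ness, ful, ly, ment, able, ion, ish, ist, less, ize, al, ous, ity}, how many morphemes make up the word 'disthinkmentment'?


Segmenting 'disthinkmentment' against the inventory:
  'dis' -> prefix (morpheme 1)
  'think' -> root (morpheme 2)
  'ment' -> suffix (morpheme 3)
  'ment' -> suffix (morpheme 4)
Total morphemes: 4

4


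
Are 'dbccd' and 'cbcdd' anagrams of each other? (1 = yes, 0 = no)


Sort characters of 'dbccd': 'bccdd'
Sort characters of 'cbcdd': 'bccdd'
Sorted forms match -> they ARE anagrams
Result: 1

1


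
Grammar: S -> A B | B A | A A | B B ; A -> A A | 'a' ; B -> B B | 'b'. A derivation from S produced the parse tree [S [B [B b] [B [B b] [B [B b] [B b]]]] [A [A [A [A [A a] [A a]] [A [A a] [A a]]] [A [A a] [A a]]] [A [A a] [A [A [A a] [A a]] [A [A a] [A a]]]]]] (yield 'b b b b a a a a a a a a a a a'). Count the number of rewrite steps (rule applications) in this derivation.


Every bracketed nonterminal node [X ...] in the tree is produced by exactly one rule application.
Reading the tree off as a leftmost derivation:
  Step 1: S  =>  B A   (applied S -> B A)
  Step 2: B A  =>  B B A   (applied B -> B B)
  Step 3: B B A  =>  b B A   (applied B -> b)
  Step 4: b B A  =>  b B B A   (applied B -> B B)
  Step 5: b B B A  =>  b b B A   (applied B -> b)
  Step 6: b b B A  =>  b b B B A   (applied B -> B B)
  Step 7: b b B B A  =>  b b b B A   (applied B -> b)
  Step 8: b b b B A  =>  b b b b A   (applied B -> b)
  Step 9: b b b b A  =>  b b b b A A   (applied A -> A A)
  Step 10: b b b b A A  =>  b b b b A A A   (applied A -> A A)
  Step 11: b b b b A A A  =>  b b b b A A A A   (applied A -> A A)
  Step 12: b b b b A A A A  =>  b b b b A A A A A   (applied A -> A A)
  Step 13: b b b b A A A A A  =>  b b b b a A A A A   (applied A -> a)
  Step 14: b b b b a A A A A  =>  b b b b a a A A A   (applied A -> a)
  Step 15: b b b b a a A A A  =>  b b b b a a A A A A   (applied A -> A A)
  Step 16: b b b b a a A A A A  =>  b b b b a a a A A A   (applied A -> a)
  Step 17: b b b b a a a A A A  =>  b b b b a a a a A A   (applied A -> a)
  Step 18: b b b b a a a a A A  =>  b b b b a a a a A A A   (applied A -> A A)
  Step 19: b b b b a a a a A A A  =>  b b b b a a a a a A A   (applied A -> a)
  Step 20: b b b b a a a a a A A  =>  b b b b a a a a a a A   (applied A -> a)
  Step 21: b b b b a a a a a a A  =>  b b b b a a a a a a A A   (applied A -> A A)
  Step 22: b b b b a a a a a a A A  =>  b b b b a a a a a a a A   (applied A -> a)
  Step 23: b b b b a a a a a a a A  =>  b b b b a a a a a a a A A   (applied A -> A A)
  Step 24: b b b b a a a a a a a A A  =>  b b b b a a a a a a a A A A   (applied A -> A A)
  Step 25: b b b b a a a a a a a A A A  =>  b b b b a a a a a a a a A A   (applied A -> a)
  Step 26: b b b b a a a a a a a a A A  =>  b b b b a a a a a a a a a A   (applied A -> a)
  Step 27: b b b b a a a a a a a a a A  =>  b b b b a a a a a a a a a A A   (applied A -> A A)
  Step 28: b b b b a a a a a a a a a A A  =>  b b b b a a a a a a a a a a A   (applied A -> a)
  Step 29: b b b b a a a a a a a a a a A  =>  b b b b a a a a a a a a a a a   (applied A -> a)
Final yield: b b b b a a a a a a a a a a a
Total rewrite steps: 29

29


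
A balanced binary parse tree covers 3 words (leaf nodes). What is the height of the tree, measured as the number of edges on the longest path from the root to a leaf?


In a balanced binary tree with n leaves the deepest leaf is ceil(log2(n)) edges below the root.
log2(3) = 1.5850
ceil(1.5850) = 2
height (edges) = 2

2


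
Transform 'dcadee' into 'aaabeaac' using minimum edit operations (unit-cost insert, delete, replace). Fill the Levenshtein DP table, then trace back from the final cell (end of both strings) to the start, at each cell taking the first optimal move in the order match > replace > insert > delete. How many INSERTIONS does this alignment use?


Edit distance = 6. Backtracking from cell (6, 8) with preference match > replace > insert > delete,
then listing the resulting alignment 'dcadee' -> 'aaabeaac' left to right:
  Step 1: replace d->a
  Step 2: replace c->a
  Step 3: keep 'a'
  Step 4: replace d->b
  Step 5: keep 'e'
  Step 6: insert 'a' [insertion #1]
  Step 7: insert 'a' [insertion #2]
  Step 8: replace e->c
Total insertions: 2

2


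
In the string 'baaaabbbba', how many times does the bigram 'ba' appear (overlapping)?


Scanning 'baaaabbbba' for bigram 'ba':
  Position 0: 'ba' -> MATCH
  Position 1: 'aa' -> no
  Position 2: 'aa' -> no
  Position 3: 'aa' -> no
  Position 4: 'ab' -> no
  Position 5: 'bb' -> no
  Position 6: 'bb' -> no
  Position 7: 'bb' -> no
  Position 8: 'ba' -> MATCH
Total matches: 2

2


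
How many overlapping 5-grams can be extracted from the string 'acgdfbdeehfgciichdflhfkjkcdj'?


String 'acgdfbdeehfgciichdflhfkjkcdj' has length L = 28.
Number of overlapping n-grams = L - n + 1
Substituting: 28 - 5 + 1 = 24

24


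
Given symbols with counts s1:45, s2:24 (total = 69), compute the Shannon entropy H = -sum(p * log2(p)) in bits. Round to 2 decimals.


Computing entropy H = -sum(p_i * log2(p_i)):
  s1: p = 45/69 = 0.6522, -p*log2(p) = 0.4022
  s2: p = 24/69 = 0.3478, -p*log2(p) = 0.5299
H = sum of terms = 0.9321
Rounded to 2 decimals: 0.93

0.93


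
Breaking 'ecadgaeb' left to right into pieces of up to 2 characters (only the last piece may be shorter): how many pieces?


'ecadgaeb' has 8 characters.
Chunking with max size 2:
  Chunk 1: 'ec' (positions 0-1)
  Chunk 2: 'ad' (positions 2-3)
  Chunk 3: 'ga' (positions 4-5)
  Chunk 4: 'eb' (positions 6-7)
Total chunks: ceil(8 / 2) = 4

4


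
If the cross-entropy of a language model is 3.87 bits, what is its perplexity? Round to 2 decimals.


Perplexity formula: PP = 2^H
H = 3.87
PP = 2^3.87
Decompose: 2^3.87 = 2^3 * 2^0.87
2^3 = 8, 2^0.87 ~ 1.8276629
PP ~ 8 * 1.8276629 = 14.6213032
Rounded to 2 decimals: 14.62

14.62


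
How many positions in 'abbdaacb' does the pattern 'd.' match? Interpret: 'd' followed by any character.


Pattern: d. means 'd' followed by any character.
Scanning 'abbdaacb' position-by-position:
  Pos 0: window 'ab' -> no
  Pos 1: window 'bb' -> no
  Pos 2: window 'bd' -> no
  Pos 3: window 'da' -> MATCH
  Pos 4: window 'aa' -> no
  Pos 5: window 'ac' -> no
  Pos 6: window 'cb' -> no
  Pos 7: window 'b' -> no
Total matches: 1

1


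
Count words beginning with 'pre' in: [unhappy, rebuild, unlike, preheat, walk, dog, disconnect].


Checking each word for prefix 'pre':
  'unhappy' -> no (count: 0)
  'rebuild' -> no (count: 0)
  'unlike' -> no (count: 0)
  'preheat' -> YES, starts with 'pre' (count: 1)
  'walk' -> no (count: 1)
  'dog' -> no (count: 1)
  'disconnect' -> no (count: 1)
Total with prefix 'pre': 1

1


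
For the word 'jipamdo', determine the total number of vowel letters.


Scanning each character of 'jipamdo':
  Position 1: 'j' -> consonant (running count: 0)
  Position 2: 'i' -> vowel (running count: 1)
  Position 3: 'p' -> consonant (running count: 1)
  Position 4: 'a' -> vowel (running count: 2)
  Position 5: 'm' -> consonant (running count: 2)
  Position 6: 'd' -> consonant (running count: 2)
  Position 7: 'o' -> vowel (running count: 3)
Total vowels: 3

3


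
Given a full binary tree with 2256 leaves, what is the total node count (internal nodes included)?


Leaf nodes (terminals): 2256
Internal nodes = n - 1 = 2256 - 1 = 2255
Total = leaves + internal = 2256 + 2255 = 4511

4511


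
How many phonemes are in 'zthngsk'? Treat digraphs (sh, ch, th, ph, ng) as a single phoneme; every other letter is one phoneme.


Parsing 'zthngsk' greedily, digraphs first:
  'z' -> consonant phoneme (phonemes so far: 1)
  'th' -> digraph (1 consonant phoneme) (phonemes so far: 2)
  'ng' -> digraph (1 consonant phoneme) (phonemes so far: 3)
  's' -> consonant phoneme (phonemes so far: 4)
  'k' -> consonant phoneme (phonemes so far: 5)
Total phonemes: 5

5


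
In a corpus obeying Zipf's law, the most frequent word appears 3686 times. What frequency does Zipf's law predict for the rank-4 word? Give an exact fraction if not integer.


Zipf's law: freq(rank) = f1 / rank
f1 = 3686, rank = 4
freq = 3686 / 4
GCD(3686, 4) = 2
Simplified: 1843/2

1843/2


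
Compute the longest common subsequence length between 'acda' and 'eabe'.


DP table for LCS of 'acda' and 'eabe':
       e  a  b  e
    0  0  0  0  0
  a 0  0  1  1  1
  c 0  0  1  1  1
  d 0  0  1  1  1
  a 0  0  1  1  1
LCS: 'a'
LCS length = 1

1


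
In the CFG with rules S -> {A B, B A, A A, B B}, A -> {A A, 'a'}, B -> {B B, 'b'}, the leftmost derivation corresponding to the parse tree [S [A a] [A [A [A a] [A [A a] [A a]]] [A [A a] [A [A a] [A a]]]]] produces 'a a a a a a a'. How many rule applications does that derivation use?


Every bracketed nonterminal node [X ...] in the tree is produced by exactly one rule application.
Reading the tree off as a leftmost derivation:
  Step 1: S  =>  A A   (applied S -> A A)
  Step 2: A A  =>  a A   (applied A -> a)
  Step 3: a A  =>  a A A   (applied A -> A A)
  Step 4: a A A  =>  a A A A   (applied A -> A A)
  Step 5: a A A A  =>  a a A A   (applied A -> a)
  Step 6: a a A A  =>  a a A A A   (applied A -> A A)
  Step 7: a a A A A  =>  a a a A A   (applied A -> a)
  Step 8: a a a A A  =>  a a a a A   (applied A -> a)
  Step 9: a a a a A  =>  a a a a A A   (applied A -> A A)
  Step 10: a a a a A A  =>  a a a a a A   (applied A -> a)
  Step 11: a a a a a A  =>  a a a a a A A   (applied A -> A A)
  Step 12: a a a a a A A  =>  a a a a a a A   (applied A -> a)
  Step 13: a a a a a a A  =>  a a a a a a a   (applied A -> a)
Final yield: a a a a a a a
Total rewrite steps: 13

13


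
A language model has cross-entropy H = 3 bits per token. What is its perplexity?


Perplexity formula: PP = 2^H
H = 3
PP = 2^3
Steps: 2^1 = 2, 2^2 = 4, 2^3 = 8
PP = 8

8


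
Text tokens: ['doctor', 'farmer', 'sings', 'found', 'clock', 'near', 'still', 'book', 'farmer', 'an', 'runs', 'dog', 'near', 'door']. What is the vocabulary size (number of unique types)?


Listing all tokens and tracking unique types:
  Token 1: 'doctor' -> NEW (unique so far: 1)
  Token 2: 'farmer' -> NEW (unique so far: 2)
  Token 3: 'sings' -> NEW (unique so far: 3)
  Token 4: 'found' -> NEW (unique so far: 4)
  Token 5: 'clock' -> NEW (unique so far: 5)
  Token 6: 'near' -> NEW (unique so far: 6)
  Token 7: 'still' -> NEW (unique so far: 7)
  Token 8: 'book' -> NEW (unique so far: 8)
  Token 9: 'farmer' -> duplicate (unique so far: 8)
  Token 10: 'an' -> NEW (unique so far: 9)
  Token 11: 'runs' -> NEW (unique so far: 10)
  Token 12: 'dog' -> NEW (unique so far: 11)
  Token 13: 'near' -> duplicate (unique so far: 11)
  Token 14: 'door' -> NEW (unique so far: 12)
Unique types: ('an', 'book', 'clock', 'doctor', 'dog', 'door', 'farmer', 'found', 'near', 'runs', 'sings', 'still')
Vocabulary size: 12

12


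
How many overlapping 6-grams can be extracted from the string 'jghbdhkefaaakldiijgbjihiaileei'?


String 'jghbdhkefaaakldiijgbjihiaileei' has length L = 30.
Number of overlapping n-grams = L - n + 1
Substituting: 30 - 6 + 1 = 25

25


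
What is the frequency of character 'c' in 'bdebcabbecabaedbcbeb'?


Scanning 'bdebcabbecabaedbcbeb' for 'c':
  Position 4: 'c' -> MATCH (count: 1)
  Position 9: 'c' -> MATCH (count: 2)
  Position 16: 'c' -> MATCH (count: 3)
Total occurrences of 'c': 3

3


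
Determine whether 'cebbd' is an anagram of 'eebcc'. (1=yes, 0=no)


Sort characters of 'cebbd': 'bbcde'
Sort characters of 'eebcc': 'bccee'
Sorted forms differ -> they are NOT anagrams
Result: 0

0


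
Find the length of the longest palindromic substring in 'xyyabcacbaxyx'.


Scanning 'xyyabcacbaxyx' for palindromic substrings.
Substring at positions 3-9: 'abcacba'.
Check: reverse('abcacba') = 'abcacba' -> palindrome confirmed.
Neighbouring characters ('y' / 'x') break symmetry, so it cannot extend further.
No longer palindromic substring exists; longest length = 7

7


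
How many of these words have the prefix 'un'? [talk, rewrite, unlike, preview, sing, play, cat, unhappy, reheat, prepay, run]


Checking each word for prefix 'un':
  'talk' -> no (count: 0)
  'rewrite' -> no (count: 0)
  'unlike' -> YES, starts with 'un' (count: 1)
  'preview' -> no (count: 1)
  'sing' -> no (count: 1)
  'play' -> no (count: 1)
  'cat' -> no (count: 1)
  'unhappy' -> YES, starts with 'un' (count: 2)
  'reheat' -> no (count: 2)
  'prepay' -> no (count: 2)
  'run' -> no (count: 2)
Total with prefix 'un': 2

2


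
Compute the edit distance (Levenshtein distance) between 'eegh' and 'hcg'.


Building DP table for s1='eegh' (len 4) and s2='hcg' (len 3):
       h  c  g
    0  1  2  3
  e 1  1  2  3
  e 2  2  2  3
  g 3  3  3  2
  h 4  3  4  3
Edit distance = dp[4][3] = 3

3


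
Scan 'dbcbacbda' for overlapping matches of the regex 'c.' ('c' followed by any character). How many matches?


Pattern: c. means 'c' followed by any character.
Scanning 'dbcbacbda' position-by-position:
  Pos 0: window 'db' -> no
  Pos 1: window 'bc' -> no
  Pos 2: window 'cb' -> MATCH
  Pos 3: window 'ba' -> no
  Pos 4: window 'ac' -> no
  Pos 5: window 'cb' -> MATCH
  Pos 6: window 'bd' -> no
  Pos 7: window 'da' -> no
  Pos 8: window 'a' -> no
Total matches: 2

2


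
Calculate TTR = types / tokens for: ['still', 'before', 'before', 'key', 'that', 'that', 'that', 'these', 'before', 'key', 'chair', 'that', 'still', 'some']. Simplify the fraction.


Tokens: 14
Unique types: ('before', 'chair', 'key', 'some', 'still', 'that', 'these') = 7
TTR = 7/14
Simplify: divide both by 7 -> 1/2
TTR = 1/2

1/2


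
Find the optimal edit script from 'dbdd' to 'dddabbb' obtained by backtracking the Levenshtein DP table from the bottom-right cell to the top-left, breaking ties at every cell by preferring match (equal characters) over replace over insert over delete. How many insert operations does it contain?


Edit distance = 5. Backtracking from cell (4, 7) with preference match > replace > insert > delete,
then listing the resulting alignment 'dbdd' -> 'dddabbb' left to right:
  Step 1: insert 'd' [insertion #1]
  Step 2: insert 'd' [insertion #2]
  Step 3: keep 'd'
  Step 4: insert 'a' [insertion #3]
  Step 5: keep 'b'
  Step 6: replace d->b
  Step 7: replace d->b
Total insertions: 3

3


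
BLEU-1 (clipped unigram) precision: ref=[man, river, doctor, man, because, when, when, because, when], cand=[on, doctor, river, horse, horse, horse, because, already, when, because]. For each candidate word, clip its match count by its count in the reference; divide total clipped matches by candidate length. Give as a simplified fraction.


Reference word counts: {'because': 2, 'doctor': 1, 'man': 2, 'river': 1, 'when': 3}
Checking each candidate word (with clipping):
  'on' -> not in reference -> no match (matches: 0)
  'doctor' -> in reference (ref count 1, used 1/1) -> match (matches: 1)
  'river' -> in reference (ref count 1, used 1/1) -> match (matches: 2)
  'horse' -> not in reference -> no match (matches: 2)
  'horse' -> not in reference -> no match (matches: 2)
  'horse' -> not in reference -> no match (matches: 2)
  'because' -> in reference (ref count 2, used 1/2) -> match (matches: 3)
  'already' -> not in reference -> no match (matches: 3)
  'when' -> in reference (ref count 3, used 1/3) -> match (matches: 4)
  'because' -> in reference (ref count 2, used 2/2) -> match (matches: 5)
Clipped matches: 5, Candidate length: 10
Precision = 5/10 = 1/2

1/2


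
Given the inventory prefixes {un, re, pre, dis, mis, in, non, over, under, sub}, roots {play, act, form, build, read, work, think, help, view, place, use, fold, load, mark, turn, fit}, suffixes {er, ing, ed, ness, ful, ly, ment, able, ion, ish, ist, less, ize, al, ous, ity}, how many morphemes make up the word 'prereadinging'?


Segmenting 'prereadinging' against the inventory:
  'pre' -> prefix (morpheme 1)
  'read' -> root (morpheme 2)
  'ing' -> suffix (morpheme 3)
  'ing' -> suffix (morpheme 4)
Total morphemes: 4

4


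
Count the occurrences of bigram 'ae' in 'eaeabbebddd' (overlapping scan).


Scanning 'eaeabbebddd' for bigram 'ae':
  Position 0: 'ea' -> no
  Position 1: 'ae' -> MATCH
  Position 2: 'ea' -> no
  Position 3: 'ab' -> no
  Position 4: 'bb' -> no
  Position 5: 'be' -> no
  Position 6: 'eb' -> no
  Position 7: 'bd' -> no
  Position 8: 'dd' -> no
  Position 9: 'dd' -> no
Total matches: 1

1


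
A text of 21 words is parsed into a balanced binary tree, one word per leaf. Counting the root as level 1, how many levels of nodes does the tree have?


In a balanced binary tree with n leaves the deepest leaf is ceil(log2(n)) edges below the root,
so counting node levels inclusive of root and leaves gives ceil(log2(n)) + 1 levels.
log2(21) = 4.3923
ceil(4.3923) = 5
levels = 5 + 1 = 6

6


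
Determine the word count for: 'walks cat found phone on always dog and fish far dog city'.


Counting words by splitting on spaces:
  Word 1: 'walks'
  Word 2: 'cat'
  Word 3: 'found'
  Word 4: 'phone'
  Word 5: 'on'
  Word 6: 'always'
  Word 7: 'dog'
  Word 8: 'and'
  Word 9: 'fish'
  Word 10: 'far'
  Word 11: 'dog'
  Word 12: 'city'
Total words: 12

12


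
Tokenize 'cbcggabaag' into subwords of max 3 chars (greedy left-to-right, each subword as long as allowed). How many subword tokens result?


'cbcggabaag' has 10 characters.
Chunking with max size 3:
  Chunk 1: 'cbc' (positions 0-2)
  Chunk 2: 'gga' (positions 3-5)
  Chunk 3: 'baa' (positions 6-8)
  Chunk 4: 'g' (positions 9-9)
Total chunks: ceil(10 / 3) = 4

4


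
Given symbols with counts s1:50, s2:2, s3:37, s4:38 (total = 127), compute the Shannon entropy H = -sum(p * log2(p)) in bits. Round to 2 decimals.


Computing entropy H = -sum(p_i * log2(p_i)):
  s1: p = 50/127 = 0.3937, -p*log2(p) = 0.5295
  s2: p = 2/127 = 0.0157, -p*log2(p) = 0.0943
  s3: p = 37/127 = 0.2913, -p*log2(p) = 0.5184
  s4: p = 38/127 = 0.2992, -p*log2(p) = 0.5209
H = sum of terms = 1.6631
Rounded to 2 decimals: 1.66

1.66


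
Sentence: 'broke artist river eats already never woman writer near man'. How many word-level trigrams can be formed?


Word trigrams from [10] words:
  Trigram 1: (broke artist river)
  Trigram 2: (artist river eats)
  Trigram 3: (river eats already)
  Trigram 4: (eats already never)
  Trigram 5: (already never woman)
  Trigram 6: (never woman writer)
  Trigram 7: (woman writer near)
  Trigram 8: (writer near man)
Total word trigrams: 10 - 2 = 8

8


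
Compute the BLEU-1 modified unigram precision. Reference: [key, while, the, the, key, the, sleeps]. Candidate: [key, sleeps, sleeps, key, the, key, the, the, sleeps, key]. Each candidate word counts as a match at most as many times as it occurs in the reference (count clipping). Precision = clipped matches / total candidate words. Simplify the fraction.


Reference word counts: {'key': 2, 'sleeps': 1, 'the': 3, 'while': 1}
Checking each candidate word (with clipping):
  'key' -> in reference (ref count 2, used 1/2) -> match (matches: 1)
  'sleeps' -> in reference (ref count 1, used 1/1) -> match (matches: 2)
  'sleeps' -> ref count 1 already used up (1/1) -> clipped, no match (matches: 2)
  'key' -> in reference (ref count 2, used 2/2) -> match (matches: 3)
  'the' -> in reference (ref count 3, used 1/3) -> match (matches: 4)
  'key' -> ref count 2 already used up (2/2) -> clipped, no match (matches: 4)
  'the' -> in reference (ref count 3, used 2/3) -> match (matches: 5)
  'the' -> in reference (ref count 3, used 3/3) -> match (matches: 6)
  'sleeps' -> ref count 1 already used up (1/1) -> clipped, no match (matches: 6)
  'key' -> ref count 2 already used up (2/2) -> clipped, no match (matches: 6)
Clipped matches: 6, Candidate length: 10
Precision = 6/10 = 3/5

3/5


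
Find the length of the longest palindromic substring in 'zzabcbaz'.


Scanning 'zzabcbaz' for palindromic substrings.
Substring at positions 1-7: 'zabcbaz'.
Check: reverse('zabcbaz') = 'zabcbaz' -> palindrome confirmed.
Neighbouring characters ('z' / '-') break symmetry, so it cannot extend further.
No longer palindromic substring exists; longest length = 7

7


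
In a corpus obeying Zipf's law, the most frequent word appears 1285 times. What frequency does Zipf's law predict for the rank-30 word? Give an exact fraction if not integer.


Zipf's law: freq(rank) = f1 / rank
f1 = 1285, rank = 30
freq = 1285 / 30
GCD(1285, 30) = 5
Simplified: 257/6

257/6


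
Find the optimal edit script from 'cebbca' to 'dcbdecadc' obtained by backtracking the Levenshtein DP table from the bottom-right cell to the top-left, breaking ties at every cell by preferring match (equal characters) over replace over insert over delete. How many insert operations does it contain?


Edit distance = 6. Backtracking from cell (6, 9) with preference match > replace > insert > delete,
then listing the resulting alignment 'cebbca' -> 'dcbdecadc' left to right:
  Step 1: insert 'd' [insertion #1]
  Step 2: keep 'c'
  Step 3: replace e->b
  Step 4: replace b->d
  Step 5: replace b->e
  Step 6: keep 'c'
  Step 7: keep 'a'
  Step 8: insert 'd' [insertion #2]
  Step 9: insert 'c' [insertion #3]
Total insertions: 3

3


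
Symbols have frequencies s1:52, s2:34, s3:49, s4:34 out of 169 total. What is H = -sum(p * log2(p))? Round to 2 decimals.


Computing entropy H = -sum(p_i * log2(p_i)):
  s1: p = 52/169 = 0.3077, -p*log2(p) = 0.5232
  s2: p = 34/169 = 0.2012, -p*log2(p) = 0.4654
  s3: p = 49/169 = 0.2899, -p*log2(p) = 0.5179
  s4: p = 34/169 = 0.2012, -p*log2(p) = 0.4654
H = sum of terms = 1.9719
Rounded to 2 decimals: 1.97

1.97


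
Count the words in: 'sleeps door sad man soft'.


Counting words by splitting on spaces:
  Word 1: 'sleeps'
  Word 2: 'door'
  Word 3: 'sad'
  Word 4: 'man'
  Word 5: 'soft'
Total words: 5

5


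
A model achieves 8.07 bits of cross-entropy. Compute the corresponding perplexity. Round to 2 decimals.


Perplexity formula: PP = 2^H
H = 8.07
PP = 2^8.07
Decompose: 2^8.07 = 2^8 * 2^0.07
2^8 = 256, 2^0.07 ~ 1.0497167
PP ~ 256 * 1.0497167 = 268.7274752
Rounded to 2 decimals: 268.73

268.73


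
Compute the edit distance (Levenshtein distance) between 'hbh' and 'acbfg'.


Building DP table for s1='hbh' (len 3) and s2='acbfg' (len 5):
       a  c  b  f  g
    0  1  2  3  4  5
  h 1  1  2  3  4  5
  b 2  2  2  2  3  4
  h 3  3  3  3  3  4
Edit distance = dp[3][5] = 4

4


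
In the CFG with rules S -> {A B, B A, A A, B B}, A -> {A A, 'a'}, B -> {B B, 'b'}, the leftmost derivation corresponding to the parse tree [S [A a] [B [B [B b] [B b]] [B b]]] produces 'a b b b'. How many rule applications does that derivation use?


Every bracketed nonterminal node [X ...] in the tree is produced by exactly one rule application.
Reading the tree off as a leftmost derivation:
  Step 1: S  =>  A B   (applied S -> A B)
  Step 2: A B  =>  a B   (applied A -> a)
  Step 3: a B  =>  a B B   (applied B -> B B)
  Step 4: a B B  =>  a B B B   (applied B -> B B)
  Step 5: a B B B  =>  a b B B   (applied B -> b)
  Step 6: a b B B  =>  a b b B   (applied B -> b)
  Step 7: a b b B  =>  a b b b   (applied B -> b)
Final yield: a b b b
Total rewrite steps: 7

7


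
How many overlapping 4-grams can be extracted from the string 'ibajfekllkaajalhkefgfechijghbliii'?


String 'ibajfekllkaajalhkefgfechijghbliii' has length L = 33.
Number of overlapping n-grams = L - n + 1
Substituting: 33 - 4 + 1 = 30

30


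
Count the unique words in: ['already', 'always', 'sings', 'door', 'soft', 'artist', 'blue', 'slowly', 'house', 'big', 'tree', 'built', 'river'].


Listing all tokens and tracking unique types:
  Token 1: 'already' -> NEW (unique so far: 1)
  Token 2: 'always' -> NEW (unique so far: 2)
  Token 3: 'sings' -> NEW (unique so far: 3)
  Token 4: 'door' -> NEW (unique so far: 4)
  Token 5: 'soft' -> NEW (unique so far: 5)
  Token 6: 'artist' -> NEW (unique so far: 6)
  Token 7: 'blue' -> NEW (unique so far: 7)
  Token 8: 'slowly' -> NEW (unique so far: 8)
  Token 9: 'house' -> NEW (unique so far: 9)
  Token 10: 'big' -> NEW (unique so far: 10)
  Token 11: 'tree' -> NEW (unique so far: 11)
  Token 12: 'built' -> NEW (unique so far: 12)
  Token 13: 'river' -> NEW (unique so far: 13)
Unique types: ('already', 'always', 'artist', 'big', 'blue', 'built', 'door', 'house', 'river', 'sings', 'slowly', 'soft', 'tree')
Vocabulary size: 13

13


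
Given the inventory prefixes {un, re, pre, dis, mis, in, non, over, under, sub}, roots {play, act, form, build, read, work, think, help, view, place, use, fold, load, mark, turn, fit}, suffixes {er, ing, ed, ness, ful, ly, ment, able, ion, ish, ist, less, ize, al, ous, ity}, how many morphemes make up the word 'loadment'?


Segmenting 'loadment' against the inventory:
  'load' -> root (morpheme 1)
  'ment' -> suffix (morpheme 2)
Total morphemes: 2

2


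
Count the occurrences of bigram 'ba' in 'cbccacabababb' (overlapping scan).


Scanning 'cbccacabababb' for bigram 'ba':
  Position 0: 'cb' -> no
  Position 1: 'bc' -> no
  Position 2: 'cc' -> no
  Position 3: 'ca' -> no
  Position 4: 'ac' -> no
  Position 5: 'ca' -> no
  Position 6: 'ab' -> no
  Position 7: 'ba' -> MATCH
  Position 8: 'ab' -> no
  Position 9: 'ba' -> MATCH
  Position 10: 'ab' -> no
  Position 11: 'bb' -> no
Total matches: 2

2


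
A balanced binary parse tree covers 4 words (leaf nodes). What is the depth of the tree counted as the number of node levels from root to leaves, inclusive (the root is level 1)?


In a balanced binary tree with n leaves the deepest leaf is ceil(log2(n)) edges below the root,
so counting node levels inclusive of root and leaves gives ceil(log2(n)) + 1 levels.
log2(4) = 2.0000
ceil(2.0000) = 2
levels = 2 + 1 = 3

3


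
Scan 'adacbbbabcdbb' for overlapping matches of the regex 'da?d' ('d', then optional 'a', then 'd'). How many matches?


Pattern: da?d means 'd', then optional 'a', then 'd'.
Scanning 'adacbbbabcdbb' position-by-position:
  Pos 0: window 'ada' -> no
  Pos 1: window 'dac' -> no
  Pos 2: window 'acb' -> no
  Pos 3: window 'cbb' -> no
  Pos 4: window 'bbb' -> no
  Pos 5: window 'bba' -> no
  Pos 6: window 'bab' -> no
  Pos 7: window 'abc' -> no
  Pos 8: window 'bcd' -> no
  Pos 9: window 'cdb' -> no
  Pos 10: window 'dbb' -> no
  Pos 11: window 'bb' -> no
  Pos 12: window 'b' -> no
Total matches: 0

0


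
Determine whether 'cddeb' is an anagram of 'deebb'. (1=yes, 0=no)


Sort characters of 'cddeb': 'bcdde'
Sort characters of 'deebb': 'bbdee'
Sorted forms differ -> they are NOT anagrams
Result: 0

0


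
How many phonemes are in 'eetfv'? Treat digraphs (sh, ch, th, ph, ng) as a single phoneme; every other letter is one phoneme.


Parsing 'eetfv' greedily, digraphs first:
  'e' -> vowel phoneme (phonemes so far: 1)
  'e' -> vowel phoneme (phonemes so far: 2)
  't' -> consonant phoneme (phonemes so far: 3)
  'f' -> consonant phoneme (phonemes so far: 4)
  'v' -> consonant phoneme (phonemes so far: 5)
Total phonemes: 5

5


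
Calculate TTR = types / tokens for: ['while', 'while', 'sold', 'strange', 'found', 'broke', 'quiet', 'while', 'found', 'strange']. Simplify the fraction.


Tokens: 10
Unique types: ('broke', 'found', 'quiet', 'sold', 'strange', 'while') = 6
TTR = 6/10
Simplify: divide both by 2 -> 3/5
TTR = 3/5

3/5


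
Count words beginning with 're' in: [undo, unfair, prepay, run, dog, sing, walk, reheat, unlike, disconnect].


Checking each word for prefix 're':
  'undo' -> no (count: 0)
  'unfair' -> no (count: 0)
  'prepay' -> no (count: 0)
  'run' -> no (count: 0)
  'dog' -> no (count: 0)
  'sing' -> no (count: 0)
  'walk' -> no (count: 0)
  'reheat' -> YES, starts with 're' (count: 1)
  'unlike' -> no (count: 1)
  'disconnect' -> no (count: 1)
Total with prefix 're': 1

1


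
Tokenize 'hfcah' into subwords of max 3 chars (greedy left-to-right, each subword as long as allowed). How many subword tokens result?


'hfcah' has 5 characters.
Chunking with max size 3:
  Chunk 1: 'hfc' (positions 0-2)
  Chunk 2: 'ah' (positions 3-4)
Total chunks: ceil(5 / 3) = 2

2


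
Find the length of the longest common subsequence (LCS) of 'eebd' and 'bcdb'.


DP table for LCS of 'eebd' and 'bcdb':
       b  c  d  b
    0  0  0  0  0
  e 0  0  0  0  0
  e 0  0  0  0  0
  b 0  1  1  1  1
  d 0  1  1  2  2
LCS: 'bd'
LCS length = 2

2


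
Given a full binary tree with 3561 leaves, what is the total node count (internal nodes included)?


Leaf nodes (terminals): 3561
Internal nodes = n - 1 = 3561 - 1 = 3560
Total = leaves + internal = 3561 + 3560 = 7121

7121


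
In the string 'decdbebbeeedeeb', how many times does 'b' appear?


Scanning 'decdbebbeeedeeb' for 'b':
  Position 4: 'b' -> MATCH (count: 1)
  Position 6: 'b' -> MATCH (count: 2)
  Position 7: 'b' -> MATCH (count: 3)
  Position 14: 'b' -> MATCH (count: 4)
Total occurrences of 'b': 4

4


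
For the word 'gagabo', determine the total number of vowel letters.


Scanning each character of 'gagabo':
  Position 1: 'g' -> consonant (running count: 0)
  Position 2: 'a' -> vowel (running count: 1)
  Position 3: 'g' -> consonant (running count: 1)
  Position 4: 'a' -> vowel (running count: 2)
  Position 5: 'b' -> consonant (running count: 2)
  Position 6: 'o' -> vowel (running count: 3)
Total vowels: 3

3


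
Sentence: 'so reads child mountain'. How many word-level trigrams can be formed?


Word trigrams from [4] words:
  Trigram 1: (so reads child)
  Trigram 2: (reads child mountain)
Total word trigrams: 4 - 2 = 2

2


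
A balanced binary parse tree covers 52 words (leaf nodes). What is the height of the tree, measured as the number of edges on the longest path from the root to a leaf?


In a balanced binary tree with n leaves the deepest leaf is ceil(log2(n)) edges below the root.
log2(52) = 5.7004
ceil(5.7004) = 6
height (edges) = 6

6


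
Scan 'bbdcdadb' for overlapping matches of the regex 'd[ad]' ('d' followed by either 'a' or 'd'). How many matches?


Pattern: d[ad] means 'd' followed by either 'a' or 'd'.
Scanning 'bbdcdadb' position-by-position:
  Pos 0: window 'bb' -> no
  Pos 1: window 'bd' -> no
  Pos 2: window 'dc' -> no
  Pos 3: window 'cd' -> no
  Pos 4: window 'da' -> MATCH
  Pos 5: window 'ad' -> no
  Pos 6: window 'db' -> no
  Pos 7: window 'b' -> no
Total matches: 1

1
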